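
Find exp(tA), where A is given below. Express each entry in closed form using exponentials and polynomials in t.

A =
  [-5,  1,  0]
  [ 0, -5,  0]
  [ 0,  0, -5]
e^{tA} =
  [exp(-5*t), t*exp(-5*t), 0]
  [0, exp(-5*t), 0]
  [0, 0, exp(-5*t)]

Strategy: write A = P · J · P⁻¹ where J is a Jordan canonical form, so e^{tA} = P · e^{tJ} · P⁻¹, and e^{tJ} can be computed block-by-block.

A has Jordan form
J =
  [-5,  1,  0]
  [ 0, -5,  0]
  [ 0,  0, -5]
(up to reordering of blocks).

Per-block formulas:
  For a 1×1 block at λ = -5: exp(t · [-5]) = [e^(-5t)].
  For a 2×2 Jordan block J_2(-5): exp(t · J_2(-5)) = e^(-5t)·(I + t·N), where N is the 2×2 nilpotent shift.

After assembling e^{tJ} and conjugating by P, we get:

e^{tA} =
  [exp(-5*t), t*exp(-5*t), 0]
  [0, exp(-5*t), 0]
  [0, 0, exp(-5*t)]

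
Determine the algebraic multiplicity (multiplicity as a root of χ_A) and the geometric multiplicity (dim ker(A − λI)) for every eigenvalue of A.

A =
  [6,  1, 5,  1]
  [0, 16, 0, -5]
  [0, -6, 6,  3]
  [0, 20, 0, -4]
λ = 6: alg = 4, geom = 2

Step 1 — factor the characteristic polynomial to read off the algebraic multiplicities:
  χ_A(x) = (x - 6)^4

Step 2 — compute geometric multiplicities via the rank-nullity identity g(λ) = n − rank(A − λI):
  rank(A − (6)·I) = 2, so dim ker(A − (6)·I) = n − 2 = 2

Summary:
  λ = 6: algebraic multiplicity = 4, geometric multiplicity = 2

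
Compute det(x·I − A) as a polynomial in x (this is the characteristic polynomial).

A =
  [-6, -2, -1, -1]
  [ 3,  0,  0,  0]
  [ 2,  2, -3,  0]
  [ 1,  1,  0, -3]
x^4 + 12*x^3 + 54*x^2 + 108*x + 81

Expanding det(x·I − A) (e.g. by cofactor expansion or by noting that A is similar to its Jordan form J, which has the same characteristic polynomial as A) gives
  χ_A(x) = x^4 + 12*x^3 + 54*x^2 + 108*x + 81
which factors as (x + 3)^4. The eigenvalues (with algebraic multiplicities) are λ = -3 with multiplicity 4.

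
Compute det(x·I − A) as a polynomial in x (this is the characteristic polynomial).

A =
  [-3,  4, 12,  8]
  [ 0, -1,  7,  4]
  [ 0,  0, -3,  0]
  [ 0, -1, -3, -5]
x^4 + 12*x^3 + 54*x^2 + 108*x + 81

Expanding det(x·I − A) (e.g. by cofactor expansion or by noting that A is similar to its Jordan form J, which has the same characteristic polynomial as A) gives
  χ_A(x) = x^4 + 12*x^3 + 54*x^2 + 108*x + 81
which factors as (x + 3)^4. The eigenvalues (with algebraic multiplicities) are λ = -3 with multiplicity 4.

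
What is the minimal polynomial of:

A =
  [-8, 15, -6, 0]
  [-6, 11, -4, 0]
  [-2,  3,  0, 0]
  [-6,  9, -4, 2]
x^3 - 3*x^2 + 2*x

The characteristic polynomial is χ_A(x) = x*(x - 2)^2*(x - 1), so the eigenvalues are known. The minimal polynomial is
  m_A(x) = Π_λ (x − λ)^{k_λ}
where k_λ is the size of the *largest* Jordan block for λ (equivalently, the smallest k with (A − λI)^k v = 0 for every generalised eigenvector v of λ).

  λ = 0: largest Jordan block has size 1, contributing (x − 0)
  λ = 1: largest Jordan block has size 1, contributing (x − 1)
  λ = 2: largest Jordan block has size 1, contributing (x − 2)

So m_A(x) = x*(x - 2)*(x - 1) = x^3 - 3*x^2 + 2*x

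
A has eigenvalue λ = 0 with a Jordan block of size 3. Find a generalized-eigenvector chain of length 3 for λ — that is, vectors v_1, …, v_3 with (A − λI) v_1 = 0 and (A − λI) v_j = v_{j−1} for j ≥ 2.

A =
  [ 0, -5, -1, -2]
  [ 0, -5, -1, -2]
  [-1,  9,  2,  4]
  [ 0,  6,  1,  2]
A Jordan chain for λ = 0 of length 3:
v_1 = (0, 0, -10, 5)ᵀ
v_2 = (5, 5, -13, -6)ᵀ
v_3 = (4, -1, 0, 0)ᵀ

Let N = A − (0)·I. We want v_3 with N^3 v_3 = 0 but N^2 v_3 ≠ 0; then v_{j-1} := N · v_j for j = 3, …, 2.

Pick v_3 = (4, -1, 0, 0)ᵀ.
Then v_2 = N · v_3 = (5, 5, -13, -6)ᵀ.
Then v_1 = N · v_2 = (0, 0, -10, 5)ᵀ.

Sanity check: (A − (0)·I) v_1 = (0, 0, 0, 0)ᵀ = 0. ✓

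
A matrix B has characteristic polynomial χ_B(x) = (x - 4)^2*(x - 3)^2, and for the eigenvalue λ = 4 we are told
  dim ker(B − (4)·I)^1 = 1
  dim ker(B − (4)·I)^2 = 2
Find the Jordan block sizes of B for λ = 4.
Block sizes for λ = 4: [2]

From the dimensions of kernels of powers, the number of Jordan blocks of size at least j is d_j − d_{j−1} where d_j = dim ker(N^j) (with d_0 = 0). Computing the differences gives [1, 1].
The number of blocks of size exactly k is (#blocks of size ≥ k) − (#blocks of size ≥ k + 1), so the partition is: 1 block(s) of size 2.
In nonincreasing order the block sizes are [2].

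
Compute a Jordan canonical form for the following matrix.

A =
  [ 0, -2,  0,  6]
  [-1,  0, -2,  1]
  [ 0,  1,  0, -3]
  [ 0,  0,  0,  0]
J_3(0) ⊕ J_1(0)

The characteristic polynomial is
  det(x·I − A) = x^4

Eigenvalues and multiplicities (the geometric multiplicity of λ is n − rank(A − λI), which equals the number of Jordan blocks for λ):
  λ = 0: algebraic multiplicity = 4, geometric multiplicity = 2

Determining the block sizes for each eigenvalue:
  λ = 0: with am = 4 and gm = 2, the partition is not yet determined (e.g. several partitions of 4 into 2 parts exist). Let N = A − (0)·I. Computing rank(N^1) = 2, rank(N^2) = 1, rank(N^3) = 0; the number of blocks of size ≥ j is rank(N^{j−1}) − rank(N^j), giving [2, 1, 1]. So we have 1 block(s) of size 3, 1 block(s) of size 1 → block sizes [3, 1]

Assembling the blocks gives a Jordan form
J =
  [0, 1, 0, 0]
  [0, 0, 1, 0]
  [0, 0, 0, 0]
  [0, 0, 0, 0]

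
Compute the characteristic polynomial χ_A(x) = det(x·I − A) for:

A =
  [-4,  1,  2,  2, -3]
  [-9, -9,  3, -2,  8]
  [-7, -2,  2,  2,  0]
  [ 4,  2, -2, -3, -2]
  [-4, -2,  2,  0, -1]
x^5 + 15*x^4 + 90*x^3 + 270*x^2 + 405*x + 243

Expanding det(x·I − A) (e.g. by cofactor expansion or by noting that A is similar to its Jordan form J, which has the same characteristic polynomial as A) gives
  χ_A(x) = x^5 + 15*x^4 + 90*x^3 + 270*x^2 + 405*x + 243
which factors as (x + 3)^5. The eigenvalues (with algebraic multiplicities) are λ = -3 with multiplicity 5.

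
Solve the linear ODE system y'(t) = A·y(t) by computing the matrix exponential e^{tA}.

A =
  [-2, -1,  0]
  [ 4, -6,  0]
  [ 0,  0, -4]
e^{tA} =
  [2*t*exp(-4*t) + exp(-4*t), -t*exp(-4*t), 0]
  [4*t*exp(-4*t), -2*t*exp(-4*t) + exp(-4*t), 0]
  [0, 0, exp(-4*t)]

Strategy: write A = P · J · P⁻¹ where J is a Jordan canonical form, so e^{tA} = P · e^{tJ} · P⁻¹, and e^{tJ} can be computed block-by-block.

A has Jordan form
J =
  [-4,  1,  0]
  [ 0, -4,  0]
  [ 0,  0, -4]
(up to reordering of blocks).

Per-block formulas:
  For a 1×1 block at λ = -4: exp(t · [-4]) = [e^(-4t)].
  For a 2×2 Jordan block J_2(-4): exp(t · J_2(-4)) = e^(-4t)·(I + t·N), where N is the 2×2 nilpotent shift.

After assembling e^{tJ} and conjugating by P, we get:

e^{tA} =
  [2*t*exp(-4*t) + exp(-4*t), -t*exp(-4*t), 0]
  [4*t*exp(-4*t), -2*t*exp(-4*t) + exp(-4*t), 0]
  [0, 0, exp(-4*t)]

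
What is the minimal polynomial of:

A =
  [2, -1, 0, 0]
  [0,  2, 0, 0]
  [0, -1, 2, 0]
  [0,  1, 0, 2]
x^2 - 4*x + 4

The characteristic polynomial is χ_A(x) = (x - 2)^4, so the eigenvalues are known. The minimal polynomial is
  m_A(x) = Π_λ (x − λ)^{k_λ}
where k_λ is the size of the *largest* Jordan block for λ (equivalently, the smallest k with (A − λI)^k v = 0 for every generalised eigenvector v of λ).

  λ = 2: largest Jordan block has size 2, contributing (x − 2)^2

So m_A(x) = (x - 2)^2 = x^2 - 4*x + 4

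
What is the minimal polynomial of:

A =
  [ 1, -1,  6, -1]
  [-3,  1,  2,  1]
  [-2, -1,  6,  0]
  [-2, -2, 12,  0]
x^3 - 6*x^2 + 12*x - 8

The characteristic polynomial is χ_A(x) = (x - 2)^4, so the eigenvalues are known. The minimal polynomial is
  m_A(x) = Π_λ (x − λ)^{k_λ}
where k_λ is the size of the *largest* Jordan block for λ (equivalently, the smallest k with (A − λI)^k v = 0 for every generalised eigenvector v of λ).

  λ = 2: largest Jordan block has size 3, contributing (x − 2)^3

So m_A(x) = (x - 2)^3 = x^3 - 6*x^2 + 12*x - 8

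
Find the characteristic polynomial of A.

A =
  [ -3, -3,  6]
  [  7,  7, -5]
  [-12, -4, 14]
x^3 - 18*x^2 + 108*x - 216

Expanding det(x·I − A) (e.g. by cofactor expansion or by noting that A is similar to its Jordan form J, which has the same characteristic polynomial as A) gives
  χ_A(x) = x^3 - 18*x^2 + 108*x - 216
which factors as (x - 6)^3. The eigenvalues (with algebraic multiplicities) are λ = 6 with multiplicity 3.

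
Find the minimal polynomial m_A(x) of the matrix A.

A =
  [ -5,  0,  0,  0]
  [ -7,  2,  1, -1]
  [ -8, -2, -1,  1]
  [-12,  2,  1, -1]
x^3 + 5*x^2

The characteristic polynomial is χ_A(x) = x^3*(x + 5), so the eigenvalues are known. The minimal polynomial is
  m_A(x) = Π_λ (x − λ)^{k_λ}
where k_λ is the size of the *largest* Jordan block for λ (equivalently, the smallest k with (A − λI)^k v = 0 for every generalised eigenvector v of λ).

  λ = -5: largest Jordan block has size 1, contributing (x + 5)
  λ = 0: largest Jordan block has size 2, contributing (x − 0)^2

So m_A(x) = x^2*(x + 5) = x^3 + 5*x^2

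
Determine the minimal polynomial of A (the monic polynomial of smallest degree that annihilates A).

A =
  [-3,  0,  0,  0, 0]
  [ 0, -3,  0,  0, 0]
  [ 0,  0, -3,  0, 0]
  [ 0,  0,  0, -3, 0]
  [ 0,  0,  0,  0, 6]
x^2 - 3*x - 18

The characteristic polynomial is χ_A(x) = (x - 6)*(x + 3)^4, so the eigenvalues are known. The minimal polynomial is
  m_A(x) = Π_λ (x − λ)^{k_λ}
where k_λ is the size of the *largest* Jordan block for λ (equivalently, the smallest k with (A − λI)^k v = 0 for every generalised eigenvector v of λ).

  λ = -3: largest Jordan block has size 1, contributing (x + 3)
  λ = 6: largest Jordan block has size 1, contributing (x − 6)

So m_A(x) = (x - 6)*(x + 3) = x^2 - 3*x - 18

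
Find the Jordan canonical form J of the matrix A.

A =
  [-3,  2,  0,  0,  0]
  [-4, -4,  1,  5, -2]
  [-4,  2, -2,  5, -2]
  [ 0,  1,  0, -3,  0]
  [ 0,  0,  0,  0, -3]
J_3(-3) ⊕ J_1(-3) ⊕ J_1(-3)

The characteristic polynomial is
  det(x·I − A) = x^5 + 15*x^4 + 90*x^3 + 270*x^2 + 405*x + 243 = (x + 3)^5

Eigenvalues and multiplicities (the geometric multiplicity of λ is n − rank(A − λI), which equals the number of Jordan blocks for λ):
  λ = -3: algebraic multiplicity = 5, geometric multiplicity = 3

Determining the block sizes for each eigenvalue:
  λ = -3: with am = 5 and gm = 3, the partition is not yet determined (e.g. several partitions of 5 into 3 parts exist). Let N = A − (-3)·I. Computing rank(N^1) = 2, rank(N^2) = 1, rank(N^3) = 0; the number of blocks of size ≥ j is rank(N^{j−1}) − rank(N^j), giving [3, 1, 1]. So we have 1 block(s) of size 3, 2 block(s) of size 1 → block sizes [3, 1, 1]

Assembling the blocks gives a Jordan form
J =
  [-3,  1,  0,  0,  0]
  [ 0, -3,  1,  0,  0]
  [ 0,  0, -3,  0,  0]
  [ 0,  0,  0, -3,  0]
  [ 0,  0,  0,  0, -3]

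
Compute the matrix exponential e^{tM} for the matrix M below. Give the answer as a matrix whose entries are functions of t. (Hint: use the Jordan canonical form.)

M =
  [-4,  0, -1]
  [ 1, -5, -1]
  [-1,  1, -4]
e^{tM} =
  [t*exp(-4*t) + exp(-5*t), -t*exp(-4*t) + exp(-4*t) - exp(-5*t), -t*exp(-4*t)]
  [t*exp(-4*t), -t*exp(-4*t) + exp(-4*t), -t*exp(-4*t)]
  [-exp(-4*t) + exp(-5*t), exp(-4*t) - exp(-5*t), exp(-4*t)]

Strategy: write M = P · J · P⁻¹ where J is a Jordan canonical form, so e^{tM} = P · e^{tJ} · P⁻¹, and e^{tJ} can be computed block-by-block.

M has Jordan form
J =
  [-5,  0,  0]
  [ 0, -4,  1]
  [ 0,  0, -4]
(up to reordering of blocks).

Per-block formulas:
  For a 1×1 block at λ = -5: exp(t · [-5]) = [e^(-5t)].
  For a 2×2 Jordan block J_2(-4): exp(t · J_2(-4)) = e^(-4t)·(I + t·N), where N is the 2×2 nilpotent shift.

After assembling e^{tJ} and conjugating by P, we get:

e^{tM} =
  [t*exp(-4*t) + exp(-5*t), -t*exp(-4*t) + exp(-4*t) - exp(-5*t), -t*exp(-4*t)]
  [t*exp(-4*t), -t*exp(-4*t) + exp(-4*t), -t*exp(-4*t)]
  [-exp(-4*t) + exp(-5*t), exp(-4*t) - exp(-5*t), exp(-4*t)]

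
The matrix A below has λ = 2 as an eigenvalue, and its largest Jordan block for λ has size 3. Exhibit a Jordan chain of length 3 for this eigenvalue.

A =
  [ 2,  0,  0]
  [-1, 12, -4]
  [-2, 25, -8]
A Jordan chain for λ = 2 of length 3:
v_1 = (0, -2, -5)ᵀ
v_2 = (0, -1, -2)ᵀ
v_3 = (1, 0, 0)ᵀ

Let N = A − (2)·I. We want v_3 with N^3 v_3 = 0 but N^2 v_3 ≠ 0; then v_{j-1} := N · v_j for j = 3, …, 2.

Pick v_3 = (1, 0, 0)ᵀ.
Then v_2 = N · v_3 = (0, -1, -2)ᵀ.
Then v_1 = N · v_2 = (0, -2, -5)ᵀ.

Sanity check: (A − (2)·I) v_1 = (0, 0, 0)ᵀ = 0. ✓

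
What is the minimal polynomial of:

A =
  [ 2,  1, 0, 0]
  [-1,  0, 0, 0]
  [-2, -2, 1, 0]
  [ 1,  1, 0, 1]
x^2 - 2*x + 1

The characteristic polynomial is χ_A(x) = (x - 1)^4, so the eigenvalues are known. The minimal polynomial is
  m_A(x) = Π_λ (x − λ)^{k_λ}
where k_λ is the size of the *largest* Jordan block for λ (equivalently, the smallest k with (A − λI)^k v = 0 for every generalised eigenvector v of λ).

  λ = 1: largest Jordan block has size 2, contributing (x − 1)^2

So m_A(x) = (x - 1)^2 = x^2 - 2*x + 1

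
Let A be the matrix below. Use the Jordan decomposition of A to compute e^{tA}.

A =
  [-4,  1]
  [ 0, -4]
e^{tA} =
  [exp(-4*t), t*exp(-4*t)]
  [0, exp(-4*t)]

Strategy: write A = P · J · P⁻¹ where J is a Jordan canonical form, so e^{tA} = P · e^{tJ} · P⁻¹, and e^{tJ} can be computed block-by-block.

A has Jordan form
J =
  [-4,  1]
  [ 0, -4]
(up to reordering of blocks).

Per-block formulas:
  For a 2×2 Jordan block J_2(-4): exp(t · J_2(-4)) = e^(-4t)·(I + t·N), where N is the 2×2 nilpotent shift.

After assembling e^{tJ} and conjugating by P, we get:

e^{tA} =
  [exp(-4*t), t*exp(-4*t)]
  [0, exp(-4*t)]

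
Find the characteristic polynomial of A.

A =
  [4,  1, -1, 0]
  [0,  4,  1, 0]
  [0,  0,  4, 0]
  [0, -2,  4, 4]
x^4 - 16*x^3 + 96*x^2 - 256*x + 256

Expanding det(x·I − A) (e.g. by cofactor expansion or by noting that A is similar to its Jordan form J, which has the same characteristic polynomial as A) gives
  χ_A(x) = x^4 - 16*x^3 + 96*x^2 - 256*x + 256
which factors as (x - 4)^4. The eigenvalues (with algebraic multiplicities) are λ = 4 with multiplicity 4.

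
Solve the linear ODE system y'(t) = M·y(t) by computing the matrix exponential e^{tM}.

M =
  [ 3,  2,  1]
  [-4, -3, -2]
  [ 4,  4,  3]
e^{tM} =
  [2*t*exp(t) + exp(t), 2*t*exp(t), t*exp(t)]
  [-4*t*exp(t), -4*t*exp(t) + exp(t), -2*t*exp(t)]
  [4*t*exp(t), 4*t*exp(t), 2*t*exp(t) + exp(t)]

Strategy: write M = P · J · P⁻¹ where J is a Jordan canonical form, so e^{tM} = P · e^{tJ} · P⁻¹, and e^{tJ} can be computed block-by-block.

M has Jordan form
J =
  [1, 1, 0]
  [0, 1, 0]
  [0, 0, 1]
(up to reordering of blocks).

Per-block formulas:
  For a 1×1 block at λ = 1: exp(t · [1]) = [e^(1t)].
  For a 2×2 Jordan block J_2(1): exp(t · J_2(1)) = e^(1t)·(I + t·N), where N is the 2×2 nilpotent shift.

After assembling e^{tJ} and conjugating by P, we get:

e^{tM} =
  [2*t*exp(t) + exp(t), 2*t*exp(t), t*exp(t)]
  [-4*t*exp(t), -4*t*exp(t) + exp(t), -2*t*exp(t)]
  [4*t*exp(t), 4*t*exp(t), 2*t*exp(t) + exp(t)]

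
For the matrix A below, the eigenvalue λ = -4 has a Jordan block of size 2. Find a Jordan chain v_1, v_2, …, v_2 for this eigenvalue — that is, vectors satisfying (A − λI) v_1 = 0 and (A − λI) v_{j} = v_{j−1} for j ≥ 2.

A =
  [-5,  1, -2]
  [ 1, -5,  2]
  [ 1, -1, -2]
A Jordan chain for λ = -4 of length 2:
v_1 = (-1, 1, 1)ᵀ
v_2 = (1, 0, 0)ᵀ

Let N = A − (-4)·I. We want v_2 with N^2 v_2 = 0 but N^1 v_2 ≠ 0; then v_{j-1} := N · v_j for j = 2, …, 2.

Pick v_2 = (1, 0, 0)ᵀ.
Then v_1 = N · v_2 = (-1, 1, 1)ᵀ.

Sanity check: (A − (-4)·I) v_1 = (0, 0, 0)ᵀ = 0. ✓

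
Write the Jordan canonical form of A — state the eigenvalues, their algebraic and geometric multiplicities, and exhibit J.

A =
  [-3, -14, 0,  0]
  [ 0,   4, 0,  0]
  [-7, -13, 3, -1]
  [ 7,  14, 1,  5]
J_1(-3) ⊕ J_3(4)

The characteristic polynomial is
  det(x·I − A) = x^4 - 9*x^3 + 12*x^2 + 80*x - 192 = (x - 4)^3*(x + 3)

Eigenvalues and multiplicities (the geometric multiplicity of λ is n − rank(A − λI), which equals the number of Jordan blocks for λ):
  λ = -3: algebraic multiplicity = 1, geometric multiplicity = 1
  λ = 4: algebraic multiplicity = 3, geometric multiplicity = 1

Determining the block sizes for each eigenvalue:
  λ = -3: one block (gm = 1), so the single block has size am = 1 → block sizes [1]
  λ = 4: one block (gm = 1), so the single block has size am = 3 → block sizes [3]

Assembling the blocks gives a Jordan form
J =
  [-3, 0, 0, 0]
  [ 0, 4, 1, 0]
  [ 0, 0, 4, 1]
  [ 0, 0, 0, 4]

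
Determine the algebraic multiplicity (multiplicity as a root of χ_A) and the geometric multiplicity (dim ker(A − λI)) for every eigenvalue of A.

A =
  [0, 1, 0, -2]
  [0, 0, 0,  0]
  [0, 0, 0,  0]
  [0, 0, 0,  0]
λ = 0: alg = 4, geom = 3

Step 1 — factor the characteristic polynomial to read off the algebraic multiplicities:
  χ_A(x) = x^4

Step 2 — compute geometric multiplicities via the rank-nullity identity g(λ) = n − rank(A − λI):
  rank(A − (0)·I) = 1, so dim ker(A − (0)·I) = n − 1 = 3

Summary:
  λ = 0: algebraic multiplicity = 4, geometric multiplicity = 3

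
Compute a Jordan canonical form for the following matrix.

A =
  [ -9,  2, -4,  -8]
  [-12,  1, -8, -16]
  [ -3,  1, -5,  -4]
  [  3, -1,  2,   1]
J_2(-3) ⊕ J_1(-3) ⊕ J_1(-3)

The characteristic polynomial is
  det(x·I − A) = x^4 + 12*x^3 + 54*x^2 + 108*x + 81 = (x + 3)^4

Eigenvalues and multiplicities (the geometric multiplicity of λ is n − rank(A − λI), which equals the number of Jordan blocks for λ):
  λ = -3: algebraic multiplicity = 4, geometric multiplicity = 3

Determining the block sizes for each eigenvalue:
  λ = -3: 3 blocks summing to 4 forces exactly one block of size 2 and the rest size 1 → block sizes [2, 1, 1]

Assembling the blocks gives a Jordan form
J =
  [-3,  1,  0,  0]
  [ 0, -3,  0,  0]
  [ 0,  0, -3,  0]
  [ 0,  0,  0, -3]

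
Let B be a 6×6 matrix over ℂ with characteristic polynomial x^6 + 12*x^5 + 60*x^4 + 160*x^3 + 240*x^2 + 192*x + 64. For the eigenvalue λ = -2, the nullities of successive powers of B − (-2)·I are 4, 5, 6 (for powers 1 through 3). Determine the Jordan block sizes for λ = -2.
Block sizes for λ = -2: [3, 1, 1, 1]

From the dimensions of kernels of powers, the number of Jordan blocks of size at least j is d_j − d_{j−1} where d_j = dim ker(N^j) (with d_0 = 0). Computing the differences gives [4, 1, 1].
The number of blocks of size exactly k is (#blocks of size ≥ k) − (#blocks of size ≥ k + 1), so the partition is: 3 block(s) of size 1, 1 block(s) of size 3.
In nonincreasing order the block sizes are [3, 1, 1, 1].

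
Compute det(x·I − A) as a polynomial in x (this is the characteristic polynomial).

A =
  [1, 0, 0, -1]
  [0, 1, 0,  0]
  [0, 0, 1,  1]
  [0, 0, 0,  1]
x^4 - 4*x^3 + 6*x^2 - 4*x + 1

Expanding det(x·I − A) (e.g. by cofactor expansion or by noting that A is similar to its Jordan form J, which has the same characteristic polynomial as A) gives
  χ_A(x) = x^4 - 4*x^3 + 6*x^2 - 4*x + 1
which factors as (x - 1)^4. The eigenvalues (with algebraic multiplicities) are λ = 1 with multiplicity 4.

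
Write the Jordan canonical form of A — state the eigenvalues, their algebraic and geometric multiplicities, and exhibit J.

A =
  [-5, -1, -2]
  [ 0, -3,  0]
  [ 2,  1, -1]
J_2(-3) ⊕ J_1(-3)

The characteristic polynomial is
  det(x·I − A) = x^3 + 9*x^2 + 27*x + 27 = (x + 3)^3

Eigenvalues and multiplicities (the geometric multiplicity of λ is n − rank(A − λI), which equals the number of Jordan blocks for λ):
  λ = -3: algebraic multiplicity = 3, geometric multiplicity = 2

Determining the block sizes for each eigenvalue:
  λ = -3: 2 blocks summing to 3 forces exactly one block of size 2 and the rest size 1 → block sizes [2, 1]

Assembling the blocks gives a Jordan form
J =
  [-3,  1,  0]
  [ 0, -3,  0]
  [ 0,  0, -3]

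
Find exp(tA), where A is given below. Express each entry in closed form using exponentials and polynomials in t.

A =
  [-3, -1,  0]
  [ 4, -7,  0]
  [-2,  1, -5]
e^{tA} =
  [2*t*exp(-5*t) + exp(-5*t), -t*exp(-5*t), 0]
  [4*t*exp(-5*t), -2*t*exp(-5*t) + exp(-5*t), 0]
  [-2*t*exp(-5*t), t*exp(-5*t), exp(-5*t)]

Strategy: write A = P · J · P⁻¹ where J is a Jordan canonical form, so e^{tA} = P · e^{tJ} · P⁻¹, and e^{tJ} can be computed block-by-block.

A has Jordan form
J =
  [-5,  1,  0]
  [ 0, -5,  0]
  [ 0,  0, -5]
(up to reordering of blocks).

Per-block formulas:
  For a 1×1 block at λ = -5: exp(t · [-5]) = [e^(-5t)].
  For a 2×2 Jordan block J_2(-5): exp(t · J_2(-5)) = e^(-5t)·(I + t·N), where N is the 2×2 nilpotent shift.

After assembling e^{tJ} and conjugating by P, we get:

e^{tA} =
  [2*t*exp(-5*t) + exp(-5*t), -t*exp(-5*t), 0]
  [4*t*exp(-5*t), -2*t*exp(-5*t) + exp(-5*t), 0]
  [-2*t*exp(-5*t), t*exp(-5*t), exp(-5*t)]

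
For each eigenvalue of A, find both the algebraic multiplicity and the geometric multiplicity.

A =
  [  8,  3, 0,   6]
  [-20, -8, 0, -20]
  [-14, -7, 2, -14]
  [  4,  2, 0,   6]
λ = 2: alg = 4, geom = 3

Step 1 — factor the characteristic polynomial to read off the algebraic multiplicities:
  χ_A(x) = (x - 2)^4

Step 2 — compute geometric multiplicities via the rank-nullity identity g(λ) = n − rank(A − λI):
  rank(A − (2)·I) = 1, so dim ker(A − (2)·I) = n − 1 = 3

Summary:
  λ = 2: algebraic multiplicity = 4, geometric multiplicity = 3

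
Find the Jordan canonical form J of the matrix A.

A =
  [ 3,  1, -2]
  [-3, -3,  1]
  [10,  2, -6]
J_3(-2)

The characteristic polynomial is
  det(x·I − A) = x^3 + 6*x^2 + 12*x + 8 = (x + 2)^3

Eigenvalues and multiplicities (the geometric multiplicity of λ is n − rank(A − λI), which equals the number of Jordan blocks for λ):
  λ = -2: algebraic multiplicity = 3, geometric multiplicity = 1

Determining the block sizes for each eigenvalue:
  λ = -2: one block (gm = 1), so the single block has size am = 3 → block sizes [3]

Assembling the blocks gives a Jordan form
J =
  [-2,  1,  0]
  [ 0, -2,  1]
  [ 0,  0, -2]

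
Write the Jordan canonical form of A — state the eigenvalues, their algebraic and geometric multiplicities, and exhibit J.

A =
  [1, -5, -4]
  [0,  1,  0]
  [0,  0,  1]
J_2(1) ⊕ J_1(1)

The characteristic polynomial is
  det(x·I − A) = x^3 - 3*x^2 + 3*x - 1 = (x - 1)^3

Eigenvalues and multiplicities (the geometric multiplicity of λ is n − rank(A − λI), which equals the number of Jordan blocks for λ):
  λ = 1: algebraic multiplicity = 3, geometric multiplicity = 2

Determining the block sizes for each eigenvalue:
  λ = 1: 2 blocks summing to 3 forces exactly one block of size 2 and the rest size 1 → block sizes [2, 1]

Assembling the blocks gives a Jordan form
J =
  [1, 1, 0]
  [0, 1, 0]
  [0, 0, 1]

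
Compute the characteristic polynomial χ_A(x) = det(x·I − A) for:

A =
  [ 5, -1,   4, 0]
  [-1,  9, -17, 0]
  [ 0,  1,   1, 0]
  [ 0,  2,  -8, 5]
x^4 - 20*x^3 + 150*x^2 - 500*x + 625

Expanding det(x·I − A) (e.g. by cofactor expansion or by noting that A is similar to its Jordan form J, which has the same characteristic polynomial as A) gives
  χ_A(x) = x^4 - 20*x^3 + 150*x^2 - 500*x + 625
which factors as (x - 5)^4. The eigenvalues (with algebraic multiplicities) are λ = 5 with multiplicity 4.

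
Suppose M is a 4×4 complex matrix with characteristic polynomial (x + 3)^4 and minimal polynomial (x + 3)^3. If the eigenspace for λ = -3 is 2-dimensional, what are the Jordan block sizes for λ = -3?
Block sizes for λ = -3: [3, 1]

Step 1 — from the characteristic polynomial, algebraic multiplicity of λ = -3 is 4. From dim ker(M − (-3)·I) = 2, there are exactly 2 Jordan blocks for λ = -3.
Step 2 — from the minimal polynomial, the factor (x + 3)^3 tells us the largest block for λ = -3 has size 3.
Step 3 — with total size 4, 2 blocks, and largest block 3, the block sizes (in nonincreasing order) are [3, 1].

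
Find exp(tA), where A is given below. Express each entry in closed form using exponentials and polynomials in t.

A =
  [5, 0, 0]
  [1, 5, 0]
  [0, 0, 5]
e^{tA} =
  [exp(5*t), 0, 0]
  [t*exp(5*t), exp(5*t), 0]
  [0, 0, exp(5*t)]

Strategy: write A = P · J · P⁻¹ where J is a Jordan canonical form, so e^{tA} = P · e^{tJ} · P⁻¹, and e^{tJ} can be computed block-by-block.

A has Jordan form
J =
  [5, 1, 0]
  [0, 5, 0]
  [0, 0, 5]
(up to reordering of blocks).

Per-block formulas:
  For a 1×1 block at λ = 5: exp(t · [5]) = [e^(5t)].
  For a 2×2 Jordan block J_2(5): exp(t · J_2(5)) = e^(5t)·(I + t·N), where N is the 2×2 nilpotent shift.

After assembling e^{tJ} and conjugating by P, we get:

e^{tA} =
  [exp(5*t), 0, 0]
  [t*exp(5*t), exp(5*t), 0]
  [0, 0, exp(5*t)]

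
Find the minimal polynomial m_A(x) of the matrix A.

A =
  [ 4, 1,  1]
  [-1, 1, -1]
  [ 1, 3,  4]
x^3 - 9*x^2 + 27*x - 27

The characteristic polynomial is χ_A(x) = (x - 3)^3, so the eigenvalues are known. The minimal polynomial is
  m_A(x) = Π_λ (x − λ)^{k_λ}
where k_λ is the size of the *largest* Jordan block for λ (equivalently, the smallest k with (A − λI)^k v = 0 for every generalised eigenvector v of λ).

  λ = 3: largest Jordan block has size 3, contributing (x − 3)^3

So m_A(x) = (x - 3)^3 = x^3 - 9*x^2 + 27*x - 27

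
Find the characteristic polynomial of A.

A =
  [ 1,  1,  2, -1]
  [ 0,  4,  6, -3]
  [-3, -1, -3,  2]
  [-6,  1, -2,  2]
x^4 - 4*x^3 + 6*x^2 - 4*x + 1

Expanding det(x·I − A) (e.g. by cofactor expansion or by noting that A is similar to its Jordan form J, which has the same characteristic polynomial as A) gives
  χ_A(x) = x^4 - 4*x^3 + 6*x^2 - 4*x + 1
which factors as (x - 1)^4. The eigenvalues (with algebraic multiplicities) are λ = 1 with multiplicity 4.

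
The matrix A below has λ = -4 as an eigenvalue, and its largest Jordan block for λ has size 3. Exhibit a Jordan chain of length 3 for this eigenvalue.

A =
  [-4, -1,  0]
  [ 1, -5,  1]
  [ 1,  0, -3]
A Jordan chain for λ = -4 of length 3:
v_1 = (-1, 0, 1)ᵀ
v_2 = (0, 1, 1)ᵀ
v_3 = (1, 0, 0)ᵀ

Let N = A − (-4)·I. We want v_3 with N^3 v_3 = 0 but N^2 v_3 ≠ 0; then v_{j-1} := N · v_j for j = 3, …, 2.

Pick v_3 = (1, 0, 0)ᵀ.
Then v_2 = N · v_3 = (0, 1, 1)ᵀ.
Then v_1 = N · v_2 = (-1, 0, 1)ᵀ.

Sanity check: (A − (-4)·I) v_1 = (0, 0, 0)ᵀ = 0. ✓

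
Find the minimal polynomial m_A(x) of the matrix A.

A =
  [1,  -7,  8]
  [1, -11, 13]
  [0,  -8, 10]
x^3

The characteristic polynomial is χ_A(x) = x^3, so the eigenvalues are known. The minimal polynomial is
  m_A(x) = Π_λ (x − λ)^{k_λ}
where k_λ is the size of the *largest* Jordan block for λ (equivalently, the smallest k with (A − λI)^k v = 0 for every generalised eigenvector v of λ).

  λ = 0: largest Jordan block has size 3, contributing (x − 0)^3

So m_A(x) = x^3 = x^3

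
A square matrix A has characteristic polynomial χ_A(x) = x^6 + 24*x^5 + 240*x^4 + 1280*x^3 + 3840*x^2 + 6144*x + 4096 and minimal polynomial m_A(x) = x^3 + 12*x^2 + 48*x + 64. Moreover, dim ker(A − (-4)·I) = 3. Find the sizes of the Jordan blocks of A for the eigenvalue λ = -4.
Block sizes for λ = -4: [3, 2, 1]

Step 1 — from the characteristic polynomial, algebraic multiplicity of λ = -4 is 6. From dim ker(A − (-4)·I) = 3, there are exactly 3 Jordan blocks for λ = -4.
Step 2 — from the minimal polynomial, the factor (x + 4)^3 tells us the largest block for λ = -4 has size 3.
Step 3 — with total size 6, 3 blocks, and largest block 3, the block sizes (in nonincreasing order) are [3, 2, 1].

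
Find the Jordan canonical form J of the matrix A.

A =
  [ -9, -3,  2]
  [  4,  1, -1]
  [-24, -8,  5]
J_3(-1)

The characteristic polynomial is
  det(x·I − A) = x^3 + 3*x^2 + 3*x + 1 = (x + 1)^3

Eigenvalues and multiplicities (the geometric multiplicity of λ is n − rank(A − λI), which equals the number of Jordan blocks for λ):
  λ = -1: algebraic multiplicity = 3, geometric multiplicity = 1

Determining the block sizes for each eigenvalue:
  λ = -1: one block (gm = 1), so the single block has size am = 3 → block sizes [3]

Assembling the blocks gives a Jordan form
J =
  [-1,  1,  0]
  [ 0, -1,  1]
  [ 0,  0, -1]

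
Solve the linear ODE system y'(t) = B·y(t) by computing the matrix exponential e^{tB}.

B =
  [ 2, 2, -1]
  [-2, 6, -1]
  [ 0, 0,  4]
e^{tB} =
  [-2*t*exp(4*t) + exp(4*t), 2*t*exp(4*t), -t*exp(4*t)]
  [-2*t*exp(4*t), 2*t*exp(4*t) + exp(4*t), -t*exp(4*t)]
  [0, 0, exp(4*t)]

Strategy: write B = P · J · P⁻¹ where J is a Jordan canonical form, so e^{tB} = P · e^{tJ} · P⁻¹, and e^{tJ} can be computed block-by-block.

B has Jordan form
J =
  [4, 1, 0]
  [0, 4, 0]
  [0, 0, 4]
(up to reordering of blocks).

Per-block formulas:
  For a 2×2 Jordan block J_2(4): exp(t · J_2(4)) = e^(4t)·(I + t·N), where N is the 2×2 nilpotent shift.
  For a 1×1 block at λ = 4: exp(t · [4]) = [e^(4t)].

After assembling e^{tJ} and conjugating by P, we get:

e^{tB} =
  [-2*t*exp(4*t) + exp(4*t), 2*t*exp(4*t), -t*exp(4*t)]
  [-2*t*exp(4*t), 2*t*exp(4*t) + exp(4*t), -t*exp(4*t)]
  [0, 0, exp(4*t)]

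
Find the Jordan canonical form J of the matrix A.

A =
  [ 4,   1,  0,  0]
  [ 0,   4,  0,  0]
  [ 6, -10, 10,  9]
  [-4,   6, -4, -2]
J_2(4) ⊕ J_2(4)

The characteristic polynomial is
  det(x·I − A) = x^4 - 16*x^3 + 96*x^2 - 256*x + 256 = (x - 4)^4

Eigenvalues and multiplicities (the geometric multiplicity of λ is n − rank(A − λI), which equals the number of Jordan blocks for λ):
  λ = 4: algebraic multiplicity = 4, geometric multiplicity = 2

Determining the block sizes for each eigenvalue:
  λ = 4: with am = 4 and gm = 2, the partition is not yet determined (e.g. several partitions of 4 into 2 parts exist). Let N = A − (4)·I. Computing rank(N^1) = 2, rank(N^2) = 0; the number of blocks of size ≥ j is rank(N^{j−1}) − rank(N^j), giving [2, 2]. So we have 2 block(s) of size 2 → block sizes [2, 2]

Assembling the blocks gives a Jordan form
J =
  [4, 1, 0, 0]
  [0, 4, 0, 0]
  [0, 0, 4, 1]
  [0, 0, 0, 4]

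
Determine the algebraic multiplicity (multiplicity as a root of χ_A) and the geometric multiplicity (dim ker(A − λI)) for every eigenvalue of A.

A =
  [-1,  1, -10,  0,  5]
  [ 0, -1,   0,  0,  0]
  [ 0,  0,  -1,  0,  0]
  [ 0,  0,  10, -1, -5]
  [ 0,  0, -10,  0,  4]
λ = -1: alg = 4, geom = 3; λ = 4: alg = 1, geom = 1

Step 1 — factor the characteristic polynomial to read off the algebraic multiplicities:
  χ_A(x) = (x - 4)*(x + 1)^4

Step 2 — compute geometric multiplicities via the rank-nullity identity g(λ) = n − rank(A − λI):
  rank(A − (-1)·I) = 2, so dim ker(A − (-1)·I) = n − 2 = 3
  rank(A − (4)·I) = 4, so dim ker(A − (4)·I) = n − 4 = 1

Summary:
  λ = -1: algebraic multiplicity = 4, geometric multiplicity = 3
  λ = 4: algebraic multiplicity = 1, geometric multiplicity = 1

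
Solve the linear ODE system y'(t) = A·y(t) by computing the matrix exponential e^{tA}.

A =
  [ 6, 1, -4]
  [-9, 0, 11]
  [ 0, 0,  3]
e^{tA} =
  [3*t*exp(3*t) + exp(3*t), t*exp(3*t), -t^2*exp(3*t)/2 - 4*t*exp(3*t)]
  [-9*t*exp(3*t), -3*t*exp(3*t) + exp(3*t), 3*t^2*exp(3*t)/2 + 11*t*exp(3*t)]
  [0, 0, exp(3*t)]

Strategy: write A = P · J · P⁻¹ where J is a Jordan canonical form, so e^{tA} = P · e^{tJ} · P⁻¹, and e^{tJ} can be computed block-by-block.

A has Jordan form
J =
  [3, 1, 0]
  [0, 3, 1]
  [0, 0, 3]
(up to reordering of blocks).

Per-block formulas:
  For a 3×3 Jordan block J_3(3): exp(t · J_3(3)) = e^(3t)·(I + t·N + (t^2/2)·N^2), where N is the 3×3 nilpotent shift.

After assembling e^{tJ} and conjugating by P, we get:

e^{tA} =
  [3*t*exp(3*t) + exp(3*t), t*exp(3*t), -t^2*exp(3*t)/2 - 4*t*exp(3*t)]
  [-9*t*exp(3*t), -3*t*exp(3*t) + exp(3*t), 3*t^2*exp(3*t)/2 + 11*t*exp(3*t)]
  [0, 0, exp(3*t)]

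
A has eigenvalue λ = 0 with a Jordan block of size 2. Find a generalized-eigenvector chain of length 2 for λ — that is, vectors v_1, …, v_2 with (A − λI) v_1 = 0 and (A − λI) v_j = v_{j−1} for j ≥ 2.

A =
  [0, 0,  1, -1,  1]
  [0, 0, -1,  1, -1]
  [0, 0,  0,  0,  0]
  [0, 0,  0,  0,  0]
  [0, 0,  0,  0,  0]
A Jordan chain for λ = 0 of length 2:
v_1 = (1, -1, 0, 0, 0)ᵀ
v_2 = (0, 0, 1, 0, 0)ᵀ

Let N = A − (0)·I. We want v_2 with N^2 v_2 = 0 but N^1 v_2 ≠ 0; then v_{j-1} := N · v_j for j = 2, …, 2.

Pick v_2 = (0, 0, 1, 0, 0)ᵀ.
Then v_1 = N · v_2 = (1, -1, 0, 0, 0)ᵀ.

Sanity check: (A − (0)·I) v_1 = (0, 0, 0, 0, 0)ᵀ = 0. ✓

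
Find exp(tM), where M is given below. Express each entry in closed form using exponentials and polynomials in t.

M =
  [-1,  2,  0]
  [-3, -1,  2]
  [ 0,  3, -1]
e^{tM} =
  [-3*t^2*exp(-t) + exp(-t), 2*t*exp(-t), 2*t^2*exp(-t)]
  [-3*t*exp(-t), exp(-t), 2*t*exp(-t)]
  [-9*t^2*exp(-t)/2, 3*t*exp(-t), 3*t^2*exp(-t) + exp(-t)]

Strategy: write M = P · J · P⁻¹ where J is a Jordan canonical form, so e^{tM} = P · e^{tJ} · P⁻¹, and e^{tJ} can be computed block-by-block.

M has Jordan form
J =
  [-1,  1,  0]
  [ 0, -1,  1]
  [ 0,  0, -1]
(up to reordering of blocks).

Per-block formulas:
  For a 3×3 Jordan block J_3(-1): exp(t · J_3(-1)) = e^(-1t)·(I + t·N + (t^2/2)·N^2), where N is the 3×3 nilpotent shift.

After assembling e^{tJ} and conjugating by P, we get:

e^{tM} =
  [-3*t^2*exp(-t) + exp(-t), 2*t*exp(-t), 2*t^2*exp(-t)]
  [-3*t*exp(-t), exp(-t), 2*t*exp(-t)]
  [-9*t^2*exp(-t)/2, 3*t*exp(-t), 3*t^2*exp(-t) + exp(-t)]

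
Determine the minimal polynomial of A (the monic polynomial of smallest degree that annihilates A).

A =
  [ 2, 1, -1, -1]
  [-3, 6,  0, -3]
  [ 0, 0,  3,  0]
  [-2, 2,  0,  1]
x^3 - 9*x^2 + 27*x - 27

The characteristic polynomial is χ_A(x) = (x - 3)^4, so the eigenvalues are known. The minimal polynomial is
  m_A(x) = Π_λ (x − λ)^{k_λ}
where k_λ is the size of the *largest* Jordan block for λ (equivalently, the smallest k with (A − λI)^k v = 0 for every generalised eigenvector v of λ).

  λ = 3: largest Jordan block has size 3, contributing (x − 3)^3

So m_A(x) = (x - 3)^3 = x^3 - 9*x^2 + 27*x - 27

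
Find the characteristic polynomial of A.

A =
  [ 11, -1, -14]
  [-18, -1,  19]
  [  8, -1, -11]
x^3 + x^2 - 8*x - 12

Expanding det(x·I − A) (e.g. by cofactor expansion or by noting that A is similar to its Jordan form J, which has the same characteristic polynomial as A) gives
  χ_A(x) = x^3 + x^2 - 8*x - 12
which factors as (x - 3)*(x + 2)^2. The eigenvalues (with algebraic multiplicities) are λ = -2 with multiplicity 2, λ = 3 with multiplicity 1.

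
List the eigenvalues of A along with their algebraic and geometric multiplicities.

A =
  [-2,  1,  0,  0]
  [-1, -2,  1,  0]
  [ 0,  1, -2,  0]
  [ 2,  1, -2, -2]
λ = -2: alg = 4, geom = 2

Step 1 — factor the characteristic polynomial to read off the algebraic multiplicities:
  χ_A(x) = (x + 2)^4

Step 2 — compute geometric multiplicities via the rank-nullity identity g(λ) = n − rank(A − λI):
  rank(A − (-2)·I) = 2, so dim ker(A − (-2)·I) = n − 2 = 2

Summary:
  λ = -2: algebraic multiplicity = 4, geometric multiplicity = 2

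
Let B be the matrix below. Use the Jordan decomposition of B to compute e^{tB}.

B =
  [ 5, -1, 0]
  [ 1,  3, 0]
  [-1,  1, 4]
e^{tB} =
  [t*exp(4*t) + exp(4*t), -t*exp(4*t), 0]
  [t*exp(4*t), -t*exp(4*t) + exp(4*t), 0]
  [-t*exp(4*t), t*exp(4*t), exp(4*t)]

Strategy: write B = P · J · P⁻¹ where J is a Jordan canonical form, so e^{tB} = P · e^{tJ} · P⁻¹, and e^{tJ} can be computed block-by-block.

B has Jordan form
J =
  [4, 1, 0]
  [0, 4, 0]
  [0, 0, 4]
(up to reordering of blocks).

Per-block formulas:
  For a 1×1 block at λ = 4: exp(t · [4]) = [e^(4t)].
  For a 2×2 Jordan block J_2(4): exp(t · J_2(4)) = e^(4t)·(I + t·N), where N is the 2×2 nilpotent shift.

After assembling e^{tJ} and conjugating by P, we get:

e^{tB} =
  [t*exp(4*t) + exp(4*t), -t*exp(4*t), 0]
  [t*exp(4*t), -t*exp(4*t) + exp(4*t), 0]
  [-t*exp(4*t), t*exp(4*t), exp(4*t)]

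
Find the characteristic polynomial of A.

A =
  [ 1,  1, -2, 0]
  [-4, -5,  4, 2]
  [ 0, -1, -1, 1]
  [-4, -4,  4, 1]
x^4 + 4*x^3 + 6*x^2 + 4*x + 1

Expanding det(x·I − A) (e.g. by cofactor expansion or by noting that A is similar to its Jordan form J, which has the same characteristic polynomial as A) gives
  χ_A(x) = x^4 + 4*x^3 + 6*x^2 + 4*x + 1
which factors as (x + 1)^4. The eigenvalues (with algebraic multiplicities) are λ = -1 with multiplicity 4.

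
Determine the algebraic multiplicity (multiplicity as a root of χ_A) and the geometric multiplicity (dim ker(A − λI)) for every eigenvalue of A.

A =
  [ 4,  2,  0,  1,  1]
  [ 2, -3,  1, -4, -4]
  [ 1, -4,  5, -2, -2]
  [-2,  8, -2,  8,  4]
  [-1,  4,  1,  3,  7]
λ = 4: alg = 4, geom = 2; λ = 5: alg = 1, geom = 1

Step 1 — factor the characteristic polynomial to read off the algebraic multiplicities:
  χ_A(x) = (x - 5)*(x - 4)^4

Step 2 — compute geometric multiplicities via the rank-nullity identity g(λ) = n − rank(A − λI):
  rank(A − (4)·I) = 3, so dim ker(A − (4)·I) = n − 3 = 2
  rank(A − (5)·I) = 4, so dim ker(A − (5)·I) = n − 4 = 1

Summary:
  λ = 4: algebraic multiplicity = 4, geometric multiplicity = 2
  λ = 5: algebraic multiplicity = 1, geometric multiplicity = 1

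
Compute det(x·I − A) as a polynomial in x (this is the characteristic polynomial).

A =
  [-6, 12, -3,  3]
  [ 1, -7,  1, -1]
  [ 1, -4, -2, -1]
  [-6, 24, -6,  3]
x^4 + 12*x^3 + 54*x^2 + 108*x + 81

Expanding det(x·I − A) (e.g. by cofactor expansion or by noting that A is similar to its Jordan form J, which has the same characteristic polynomial as A) gives
  χ_A(x) = x^4 + 12*x^3 + 54*x^2 + 108*x + 81
which factors as (x + 3)^4. The eigenvalues (with algebraic multiplicities) are λ = -3 with multiplicity 4.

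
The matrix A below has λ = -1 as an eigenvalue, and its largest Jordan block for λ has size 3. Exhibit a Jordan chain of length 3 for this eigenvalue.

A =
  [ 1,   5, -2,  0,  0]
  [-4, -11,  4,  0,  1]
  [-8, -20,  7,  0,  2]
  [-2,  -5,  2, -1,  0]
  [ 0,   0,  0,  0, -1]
A Jordan chain for λ = -1 of length 3:
v_1 = (1, -2, -4, -1, 0)ᵀ
v_2 = (0, 1, 2, 0, 0)ᵀ
v_3 = (0, 0, 0, 0, 1)ᵀ

Let N = A − (-1)·I. We want v_3 with N^3 v_3 = 0 but N^2 v_3 ≠ 0; then v_{j-1} := N · v_j for j = 3, …, 2.

Pick v_3 = (0, 0, 0, 0, 1)ᵀ.
Then v_2 = N · v_3 = (0, 1, 2, 0, 0)ᵀ.
Then v_1 = N · v_2 = (1, -2, -4, -1, 0)ᵀ.

Sanity check: (A − (-1)·I) v_1 = (0, 0, 0, 0, 0)ᵀ = 0. ✓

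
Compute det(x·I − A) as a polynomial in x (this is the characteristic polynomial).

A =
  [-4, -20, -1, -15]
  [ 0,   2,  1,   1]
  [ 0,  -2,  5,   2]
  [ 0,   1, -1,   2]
x^4 - 5*x^3 - 9*x^2 + 81*x - 108

Expanding det(x·I − A) (e.g. by cofactor expansion or by noting that A is similar to its Jordan form J, which has the same characteristic polynomial as A) gives
  χ_A(x) = x^4 - 5*x^3 - 9*x^2 + 81*x - 108
which factors as (x - 3)^3*(x + 4). The eigenvalues (with algebraic multiplicities) are λ = -4 with multiplicity 1, λ = 3 with multiplicity 3.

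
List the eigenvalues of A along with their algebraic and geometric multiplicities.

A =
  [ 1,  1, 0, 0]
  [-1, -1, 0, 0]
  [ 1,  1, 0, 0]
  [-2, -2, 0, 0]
λ = 0: alg = 4, geom = 3

Step 1 — factor the characteristic polynomial to read off the algebraic multiplicities:
  χ_A(x) = x^4

Step 2 — compute geometric multiplicities via the rank-nullity identity g(λ) = n − rank(A − λI):
  rank(A − (0)·I) = 1, so dim ker(A − (0)·I) = n − 1 = 3

Summary:
  λ = 0: algebraic multiplicity = 4, geometric multiplicity = 3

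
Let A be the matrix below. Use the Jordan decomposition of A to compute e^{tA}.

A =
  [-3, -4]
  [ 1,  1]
e^{tA} =
  [-2*t*exp(-t) + exp(-t), -4*t*exp(-t)]
  [t*exp(-t), 2*t*exp(-t) + exp(-t)]

Strategy: write A = P · J · P⁻¹ where J is a Jordan canonical form, so e^{tA} = P · e^{tJ} · P⁻¹, and e^{tJ} can be computed block-by-block.

A has Jordan form
J =
  [-1,  1]
  [ 0, -1]
(up to reordering of blocks).

Per-block formulas:
  For a 2×2 Jordan block J_2(-1): exp(t · J_2(-1)) = e^(-1t)·(I + t·N), where N is the 2×2 nilpotent shift.

After assembling e^{tJ} and conjugating by P, we get:

e^{tA} =
  [-2*t*exp(-t) + exp(-t), -4*t*exp(-t)]
  [t*exp(-t), 2*t*exp(-t) + exp(-t)]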